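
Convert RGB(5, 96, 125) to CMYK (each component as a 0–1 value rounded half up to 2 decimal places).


R'=5/255≈0.0196, G'=96/255≈0.3765, B'=125/255≈0.4902
K = 1 - max(R',G',B') = 1 - 125/255 = 130/255 = 0.50980… → 0.51
(1-R'-K)/(1-K) simplifies to (max-R)/max with max = 125:
C = (125-5)/125 = 120/125 = 0.96 → 0.96
M = (125-96)/125 = 29/125 = 0.232 → 0.23
Y = (125-125)/125 = 0/125 = 0 → 0.00
= CMYK(0.96, 0.23, 0.00, 0.51)


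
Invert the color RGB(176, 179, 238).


Invert: (255-R, 255-G, 255-B)
R: 255-176 = 79
G: 255-179 = 76
B: 255-238 = 17
= RGB(79, 76, 17)


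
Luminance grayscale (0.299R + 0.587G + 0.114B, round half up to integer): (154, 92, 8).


Gray = 0.299×R + 0.587×G + 0.114×B
Gray = 0.299×154 + 0.587×92 + 0.114×8
Gray = 46.046 + 54.004 + 0.912
Gray = 100.962 → round half up → 101
Gray = 101


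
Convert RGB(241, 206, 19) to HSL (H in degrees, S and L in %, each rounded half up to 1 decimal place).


Normalize: R'=241/255≈0.9451, G'=206/255≈0.8078, B'=19/255≈0.0745
Max=241/255, Min=19/255, Δ=Max-Min=222/255
L = (Max+Min)/2 = (241+19)/510 = 260/510 = 0.50980… → L = 51.0%
L > 0.5 → S = Δ/(2-Max-Min) = 222/(510-241-19) = 222/250 = 0.888 → S = 88.8%
(the 1/255 factors cancel in S and H, so raw channel differences can be used)
Max is R' → H = 60 × (((G-B)/Δ) mod 6) = 60 × (((206-19)/222) mod 6)
  187/222 = 0.8423…
  H = 60 × 0.8423… = 50.540…° → H = 50.5°
= HSL(50.5°, 88.8%, 51.0%)


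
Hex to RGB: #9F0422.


9F → 159 (R)
04 → 4 (G)
22 → 34 (B)
= RGB(159, 4, 34)


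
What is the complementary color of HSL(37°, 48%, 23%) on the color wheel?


Complement = opposite side of color wheel = hue + 180°
H' = (37 + 180) mod 360 = 217°
S and L unchanged.
= HSL(217°, 48%, 23%)


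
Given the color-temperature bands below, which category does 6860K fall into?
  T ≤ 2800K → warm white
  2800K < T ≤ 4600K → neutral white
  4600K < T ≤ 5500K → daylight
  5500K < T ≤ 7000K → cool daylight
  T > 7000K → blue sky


Temperature: 6860K
5500K < 6860K ≤ 7000K → cool daylight
Classification: cool daylight


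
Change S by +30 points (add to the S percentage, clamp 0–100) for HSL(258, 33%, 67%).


Original S = 33%
Adjustment = +30 percentage points
New S = 33 + (30) = 63
Clamp to [0, 100] → 63
= HSL(258°, 63%, 67%)


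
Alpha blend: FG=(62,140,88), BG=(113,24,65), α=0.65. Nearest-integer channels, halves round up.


C = α×F + (1-α)×B, with 1-α = 0.35
R: 0.65×62 + 0.35×113 = 40.30 + 39.55 = 79.85 → 80
G: 0.65×140 + 0.35×24 = 91.00 + 8.40 = 99.40 → 99
B: 0.65×88 + 0.35×65 = 57.20 + 22.75 = 79.95 → 80
= RGB(80, 99, 80)


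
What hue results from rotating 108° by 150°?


New hue = (H + rotation) mod 360
New hue = (108 + 150) mod 360
= 258 mod 360
= 258°


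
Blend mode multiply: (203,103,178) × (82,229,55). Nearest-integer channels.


Multiply: C = A×B/255, rounded to nearest integer
R: 203×82/255 = 16646/255 ≈ 65.278 → 65
G: 103×229/255 = 23587/255 ≈ 92.498 → 92
B: 178×55/255 = 9790/255 ≈ 38.392 → 38
= RGB(65, 92, 38)


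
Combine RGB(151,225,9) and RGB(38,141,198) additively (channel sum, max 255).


Additive: each channel = min(255, C₁+C₂)
R: 151+38 = 189 → 189
G: 225+141 = 366 → 255
B: 9+198 = 207 → 207
= RGB(189, 255, 207)


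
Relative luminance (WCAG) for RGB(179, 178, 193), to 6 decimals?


Linearize each channel (sRGB transfer function): c = v/255; c_lin = c/12.92 if c ≤ 0.04045, else ((c+0.055)/1.055)^2.4
  R: 179/255 ≈ 0.701961 > 0.04045 → ((0.701961+0.055)/1.055)^2.4 ≈ 0.450786
  G: 178/255 ≈ 0.698039 > 0.04045 → ((0.698039+0.055)/1.055)^2.4 ≈ 0.445201
  B: 193/255 ≈ 0.756863 > 0.04045 → ((0.756863+0.055)/1.055)^2.4 ≈ 0.533276
R_lin = 0.450786, G_lin = 0.445201, B_lin = 0.533276
L = 0.2126×R + 0.7152×G + 0.0722×B
L = 0.2126×0.450786 + 0.7152×0.445201 + 0.0722×0.533276
L ≈ 0.452748


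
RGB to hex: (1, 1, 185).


R = 1 → 01 (hex)
G = 1 → 01 (hex)
B = 185 → B9 (hex)
Hex = #0101B9


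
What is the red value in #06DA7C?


Color: #06DA7C
R = 06 = 6
G = DA = 218
B = 7C = 124
Red = 6


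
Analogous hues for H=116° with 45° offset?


Base hue: 116°
Left analog: (116 - 45) mod 360 = 71°
Right analog: (116 + 45) mod 360 = 161°
Analogous hues = 71° and 161°


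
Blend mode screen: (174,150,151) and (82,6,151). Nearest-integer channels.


Screen: C = 255 - (255-A)×(255-B)/255, rounded to nearest integer
R: 255 - (255-174)×(255-82)/255 = 255 - 14013/255 ≈ 255 - 54.953 = 200.047 → 200
G: 255 - (255-150)×(255-6)/255 = 255 - 26145/255 ≈ 255 - 102.529 = 152.471 → 152
B: 255 - (255-151)×(255-151)/255 = 255 - 10816/255 ≈ 255 - 42.416 = 212.584 → 213
= RGB(200, 152, 213)


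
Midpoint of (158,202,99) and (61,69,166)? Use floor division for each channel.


Midpoint: each channel = ⌊(C₁+C₂)/2⌋
R: ⌊(158+61)/2⌋ = 109
G: ⌊(202+69)/2⌋ = 135
B: ⌊(99+166)/2⌋ = 132
= RGB(109, 135, 132)


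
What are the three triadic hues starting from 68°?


Triadic: equally spaced at 120° intervals
H1 = 68°
H2 = (68 + 120) mod 360 = 188°
H3 = (68 + 240) mod 360 = 308°
Triadic = 68°, 188°, 308°


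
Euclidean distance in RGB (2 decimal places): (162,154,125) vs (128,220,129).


d = √[(R₁-R₂)² + (G₁-G₂)² + (B₁-B₂)²]
d = √[(162-128)² + (154-220)² + (125-129)²]
d = √[1156 + 4356 + 16]
d = √5528
d ≈ 74.35


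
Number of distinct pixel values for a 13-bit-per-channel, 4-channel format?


Total bits = 13 bits/channel × 4 channels = 52 bits
Distinct pixel values = 2^52
= 4,503,599,627,370,496 pixel values


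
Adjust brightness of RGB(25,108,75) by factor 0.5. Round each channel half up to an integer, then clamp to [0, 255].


Multiply each channel by 0.5, round half up, clamp to [0, 255]
R: 25×0.5 = 12.5 → round → 13
G: 108×0.5 = 54
B: 75×0.5 = 37.5 → round → 38
= RGB(13, 54, 38)


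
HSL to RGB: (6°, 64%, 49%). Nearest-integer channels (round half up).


H=6°, S=0.64, L=0.49
C = (1-|2L-1|)×S = (1-|-0.02|)×0.64 = 0.6272
H' = H/60 = 6/60 ≈ 0.1000; X = C×(1-|H' mod 2 - 1|) = 0.06272
m = L - C/2 = 0.49 - 0.3136 = 0.1764
Sector ⌊H'⌋ = 0 → (R',G',B') = (0.6272, 0.06272, 0.0)
RGB = ((R'+m)×255, (G'+m)×255, (B'+m)×255) = (204.918, 60.9756, 44.982)
Round half up → RGB(205, 61, 45)


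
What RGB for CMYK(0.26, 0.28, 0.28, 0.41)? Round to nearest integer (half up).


R = 255 × (1-C) × (1-K) = 255 × 0.74 × 0.59 = 111.333 → 111
G = 255 × (1-M) × (1-K) = 255 × 0.72 × 0.59 = 108.324 → 108
B = 255 × (1-Y) × (1-K) = 255 × 0.72 × 0.59 = 108.324 → 108
= RGB(111, 108, 108)


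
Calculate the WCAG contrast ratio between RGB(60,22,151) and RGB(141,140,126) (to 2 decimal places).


Linearize each sRGB channel c=v/255: c/12.92 if c ≤ 0.04045 else ((c+0.055)/1.055)^2.4
L = 0.2126×R_lin + 0.7152×G_lin + 0.0722×B_lin
Color 1 (60,22,151):
  R=60: 60/255≈0.2353 > 0.04045 → ((0.2353+0.055)/1.055)^2.4 ≈ 0.04519
  G=22: 22/255≈0.0863 > 0.04045 → ((0.0863+0.055)/1.055)^2.4 ≈ 0.00802
  B=151: 151/255≈0.5922 > 0.04045 → ((0.5922+0.055)/1.055)^2.4 ≈ 0.30947
  L1 = 0.2126×0.04519 + 0.7152×0.00802 + 0.0722×0.30947 ≈ 0.03769
Color 2 (141,140,126):
  R=141: 141/255≈0.5529 > 0.04045 → ((0.5529+0.055)/1.055)^2.4 ≈ 0.26636
  G=140: 140/255≈0.5490 > 0.04045 → ((0.5490+0.055)/1.055)^2.4 ≈ 0.26225
  B=126: 126/255≈0.4941 > 0.04045 → ((0.4941+0.055)/1.055)^2.4 ≈ 0.20864
  L2 = 0.2126×0.26636 + 0.7152×0.26225 + 0.0722×0.20864 ≈ 0.25925
Lighter = 0.25925, Darker = 0.03769
Ratio = (L_lighter + 0.05) / (L_darker + 0.05)
Ratio = (0.25925 + 0.05) / (0.03769 + 0.05) = 0.30925 / 0.08769 ≈ 3.5267
Ratio ≈ 3.53:1


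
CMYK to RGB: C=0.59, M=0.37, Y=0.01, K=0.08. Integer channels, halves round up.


R = 255 × (1-C) × (1-K) = 255 × 0.41 × 0.92 = 96.186 → 96
G = 255 × (1-M) × (1-K) = 255 × 0.63 × 0.92 = 147.798 → 148
B = 255 × (1-Y) × (1-K) = 255 × 0.99 × 0.92 = 232.254 → 232
= RGB(96, 148, 232)


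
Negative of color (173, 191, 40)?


Invert: (255-R, 255-G, 255-B)
R: 255-173 = 82
G: 255-191 = 64
B: 255-40 = 215
= RGB(82, 64, 215)


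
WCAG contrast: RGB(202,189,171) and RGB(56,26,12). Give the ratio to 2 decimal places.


Linearize each sRGB channel c=v/255: c/12.92 if c ≤ 0.04045 else ((c+0.055)/1.055)^2.4
L = 0.2126×R_lin + 0.7152×G_lin + 0.0722×B_lin
Color 1 (202,189,171):
  R=202: 202/255≈0.7922 > 0.04045 → ((0.7922+0.055)/1.055)^2.4 ≈ 0.59062
  G=189: 189/255≈0.7412 > 0.04045 → ((0.7412+0.055)/1.055)^2.4 ≈ 0.50888
  B=171: 171/255≈0.6706 > 0.04045 → ((0.6706+0.055)/1.055)^2.4 ≈ 0.40724
  L1 = 0.2126×0.59062 + 0.7152×0.50888 + 0.0722×0.40724 ≈ 0.51892
Color 2 (56,26,12):
  R=56: 56/255≈0.2196 > 0.04045 → ((0.2196+0.055)/1.055)^2.4 ≈ 0.03955
  G=26: 26/255≈0.1020 > 0.04045 → ((0.1020+0.055)/1.055)^2.4 ≈ 0.01033
  B=12: 12/255≈0.0471 > 0.04045 → ((0.0471+0.055)/1.055)^2.4 ≈ 0.00368
  L2 = 0.2126×0.03955 + 0.7152×0.01033 + 0.0722×0.00368 ≈ 0.01606
Lighter = 0.51892, Darker = 0.01606
Ratio = (L_lighter + 0.05) / (L_darker + 0.05)
Ratio = (0.51892 + 0.05) / (0.01606 + 0.05) = 0.56892 / 0.06606 ≈ 8.6121
Ratio ≈ 8.61:1


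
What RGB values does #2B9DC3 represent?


2B → 43 (R)
9D → 157 (G)
C3 → 195 (B)
= RGB(43, 157, 195)


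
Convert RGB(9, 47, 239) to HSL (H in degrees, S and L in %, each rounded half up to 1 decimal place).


Normalize: R'=9/255≈0.0353, G'=47/255≈0.1843, B'=239/255≈0.9373
Max=239/255, Min=9/255, Δ=Max-Min=230/255
L = (Max+Min)/2 = (239+9)/510 = 248/510 = 0.48627… → L = 48.6%
L ≤ 0.5 → S = Δ/(Max+Min) = 230/(239+9) = 230/248 = 0.92741… → S = 92.7%
(the 1/255 factors cancel in S and H, so raw channel differences can be used)
Max is B' → H = 60 × ((R-G)/Δ + 4) = 60 × ((9-47)/230 + 4)
  -38/230 + 4 = -0.1652… + 4 = 3.8347…
  H = 60 × 3.8347… = 230.086…° → H = 230.1°
= HSL(230.1°, 92.7%, 48.6%)


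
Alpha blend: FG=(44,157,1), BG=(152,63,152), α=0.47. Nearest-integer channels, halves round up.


C = α×F + (1-α)×B, with 1-α = 0.53
R: 0.47×44 + 0.53×152 = 20.68 + 80.56 = 101.24 → 101
G: 0.47×157 + 0.53×63 = 73.79 + 33.39 = 107.18 → 107
B: 0.47×1 + 0.53×152 = 0.47 + 80.56 = 81.03 → 81
= RGB(101, 107, 81)


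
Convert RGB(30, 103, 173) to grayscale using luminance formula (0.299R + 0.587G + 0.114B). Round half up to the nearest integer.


Gray = 0.299×R + 0.587×G + 0.114×B
Gray = 0.299×30 + 0.587×103 + 0.114×173
Gray = 8.970 + 60.461 + 19.722
Gray = 89.153 → round half up → 89
Gray = 89


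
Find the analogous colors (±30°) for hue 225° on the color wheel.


Base hue: 225°
Left analog: (225 - 30) mod 360 = 195°
Right analog: (225 + 30) mod 360 = 255°
Analogous hues = 195° and 255°


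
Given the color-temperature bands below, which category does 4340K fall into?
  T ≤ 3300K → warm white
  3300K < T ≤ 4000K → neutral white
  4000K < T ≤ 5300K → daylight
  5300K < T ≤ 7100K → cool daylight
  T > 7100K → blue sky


Temperature: 4340K
4000K < 4340K ≤ 5300K → daylight
Classification: daylight


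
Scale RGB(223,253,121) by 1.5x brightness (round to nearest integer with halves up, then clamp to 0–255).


Multiply each channel by 1.5, round half up, clamp to [0, 255]
R: 223×1.5 = 334.5 → round → 335 → clamp → 255
G: 253×1.5 = 379.5 → round → 380 → clamp → 255
B: 121×1.5 = 181.5 → round → 182
= RGB(255, 255, 182)


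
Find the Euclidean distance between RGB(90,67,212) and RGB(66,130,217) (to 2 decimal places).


d = √[(R₁-R₂)² + (G₁-G₂)² + (B₁-B₂)²]
d = √[(90-66)² + (67-130)² + (212-217)²]
d = √[576 + 3969 + 25]
d = √4570
d ≈ 67.60


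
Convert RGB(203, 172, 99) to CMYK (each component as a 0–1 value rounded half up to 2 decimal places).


R'=203/255≈0.7961, G'=172/255≈0.6745, B'=99/255≈0.3882
K = 1 - max(R',G',B') = 1 - 203/255 = 52/255 = 0.20392… → 0.20
(1-R'-K)/(1-K) simplifies to (max-R)/max with max = 203:
C = (203-203)/203 = 0/203 = 0 → 0.00
M = (203-172)/203 = 31/203 = 0.15270… → 0.15
Y = (203-99)/203 = 104/203 = 0.51231… → 0.51
= CMYK(0.00, 0.15, 0.51, 0.20)


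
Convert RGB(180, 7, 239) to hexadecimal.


R = 180 → B4 (hex)
G = 7 → 07 (hex)
B = 239 → EF (hex)
Hex = #B407EF


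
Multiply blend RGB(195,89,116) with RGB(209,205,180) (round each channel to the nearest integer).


Multiply: C = A×B/255, rounded to nearest integer
R: 195×209/255 = 40755/255 ≈ 159.824 → 160
G: 89×205/255 = 18245/255 ≈ 71.549 → 72
B: 116×180/255 = 20880/255 ≈ 81.882 → 82
= RGB(160, 72, 82)


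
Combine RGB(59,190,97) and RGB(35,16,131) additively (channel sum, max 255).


Additive: each channel = min(255, C₁+C₂)
R: 59+35 = 94 → 94
G: 190+16 = 206 → 206
B: 97+131 = 228 → 228
= RGB(94, 206, 228)


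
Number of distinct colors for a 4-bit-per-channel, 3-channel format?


Total bits = 4 bits/channel × 3 channels = 12 bits
Distinct colors = 2^12
= 4,096 colors


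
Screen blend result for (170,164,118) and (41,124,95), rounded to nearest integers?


Screen: C = 255 - (255-A)×(255-B)/255, rounded to nearest integer
R: 255 - (255-170)×(255-41)/255 = 255 - 18190/255 ≈ 255 - 71.333 = 183.667 → 184
G: 255 - (255-164)×(255-124)/255 = 255 - 11921/255 ≈ 255 - 46.749 = 208.251 → 208
B: 255 - (255-118)×(255-95)/255 = 255 - 21920/255 ≈ 255 - 85.961 = 169.039 → 169
= RGB(184, 208, 169)


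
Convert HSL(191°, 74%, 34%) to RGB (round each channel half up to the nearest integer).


H=191°, S=0.74, L=0.34
C = (1-|2L-1|)×S = (1-|-0.32|)×0.74 = 0.5032
H' = H/60 = 191/60 ≈ 3.1833; X = C×(1-|H' mod 2 - 1|) ≈ 0.4109
m = L - C/2 = 0.34 - 0.2516 = 0.0884
Sector ⌊H'⌋ = 3 → (R',G',B') = (0.0, ≈0.4109, 0.5032)
RGB = ((R'+m)×255, (G'+m)×255, (B'+m)×255) = (22.542, 127.3334, 150.858)
Round half up → RGB(23, 127, 151)


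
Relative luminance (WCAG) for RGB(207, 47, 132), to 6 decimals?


Linearize each channel (sRGB transfer function): c = v/255; c_lin = c/12.92 if c ≤ 0.04045, else ((c+0.055)/1.055)^2.4
  R: 207/255 ≈ 0.811765 > 0.04045 → ((0.811765+0.055)/1.055)^2.4 ≈ 0.623960
  G: 47/255 ≈ 0.184314 > 0.04045 → ((0.184314+0.055)/1.055)^2.4 ≈ 0.028426
  B: 132/255 ≈ 0.517647 > 0.04045 → ((0.517647+0.055)/1.055)^2.4 ≈ 0.230740
R_lin = 0.623960, G_lin = 0.028426, B_lin = 0.230740
L = 0.2126×R + 0.7152×G + 0.0722×B
L = 0.2126×0.623960 + 0.7152×0.028426 + 0.0722×0.230740
L ≈ 0.169644


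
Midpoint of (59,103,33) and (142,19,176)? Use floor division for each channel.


Midpoint: each channel = ⌊(C₁+C₂)/2⌋
R: ⌊(59+142)/2⌋ = 100
G: ⌊(103+19)/2⌋ = 61
B: ⌊(33+176)/2⌋ = 104
= RGB(100, 61, 104)


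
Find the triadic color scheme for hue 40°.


Triadic: equally spaced at 120° intervals
H1 = 40°
H2 = (40 + 120) mod 360 = 160°
H3 = (40 + 240) mod 360 = 280°
Triadic = 40°, 160°, 280°


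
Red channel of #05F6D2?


Color: #05F6D2
R = 05 = 5
G = F6 = 246
B = D2 = 210
Red = 5


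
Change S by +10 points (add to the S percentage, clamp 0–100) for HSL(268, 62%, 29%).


Original S = 62%
Adjustment = +10 percentage points
New S = 62 + (10) = 72
Clamp to [0, 100] → 72
= HSL(268°, 72%, 29%)


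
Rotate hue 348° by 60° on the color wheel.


New hue = (H + rotation) mod 360
New hue = (348 + 60) mod 360
= 408 mod 360
= 48°


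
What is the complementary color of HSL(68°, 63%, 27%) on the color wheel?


Complement = opposite side of color wheel = hue + 180°
H' = (68 + 180) mod 360 = 248°
S and L unchanged.
= HSL(248°, 63%, 27%)


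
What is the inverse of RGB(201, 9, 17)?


Invert: (255-R, 255-G, 255-B)
R: 255-201 = 54
G: 255-9 = 246
B: 255-17 = 238
= RGB(54, 246, 238)


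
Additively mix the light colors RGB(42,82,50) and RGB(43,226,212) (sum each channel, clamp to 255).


Additive: each channel = min(255, C₁+C₂)
R: 42+43 = 85 → 85
G: 82+226 = 308 → 255
B: 50+212 = 262 → 255
= RGB(85, 255, 255)


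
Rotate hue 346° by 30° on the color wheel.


New hue = (H + rotation) mod 360
New hue = (346 + 30) mod 360
= 376 mod 360
= 16°


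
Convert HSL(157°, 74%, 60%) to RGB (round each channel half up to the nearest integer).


H=157°, S=0.74, L=0.60
C = (1-|2L-1|)×S = (1-|0.20|)×0.74 = 0.592
H' = H/60 = 157/60 ≈ 2.6167; X = C×(1-|H' mod 2 - 1|) ≈ 0.3651
m = L - C/2 = 0.60 - 0.296 = 0.304
Sector ⌊H'⌋ = 2 → (R',G',B') = (0.0, 0.592, ≈0.3651)
RGB = ((R'+m)×255, (G'+m)×255, (B'+m)×255) = (77.52, 228.48, 170.612)
Round half up → RGB(78, 228, 171)


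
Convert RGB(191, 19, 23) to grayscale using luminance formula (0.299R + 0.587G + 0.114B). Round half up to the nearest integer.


Gray = 0.299×R + 0.587×G + 0.114×B
Gray = 0.299×191 + 0.587×19 + 0.114×23
Gray = 57.109 + 11.153 + 2.622
Gray = 70.884 → round half up → 71
Gray = 71


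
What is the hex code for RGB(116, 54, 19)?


R = 116 → 74 (hex)
G = 54 → 36 (hex)
B = 19 → 13 (hex)
Hex = #743613


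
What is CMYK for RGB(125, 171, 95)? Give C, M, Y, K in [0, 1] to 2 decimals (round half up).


R'=125/255≈0.4902, G'=171/255≈0.6706, B'=95/255≈0.3725
K = 1 - max(R',G',B') = 1 - 171/255 = 84/255 = 0.32941… → 0.33
(1-R'-K)/(1-K) simplifies to (max-R)/max with max = 171:
C = (171-125)/171 = 46/171 = 0.26900… → 0.27
M = (171-171)/171 = 0/171 = 0 → 0.00
Y = (171-95)/171 = 76/171 = 0.44444… → 0.44
= CMYK(0.27, 0.00, 0.44, 0.33)


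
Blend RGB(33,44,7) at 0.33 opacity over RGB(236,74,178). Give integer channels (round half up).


C = α×F + (1-α)×B, with 1-α = 0.67
R: 0.33×33 + 0.67×236 = 10.89 + 158.12 = 169.01 → 169
G: 0.33×44 + 0.67×74 = 14.52 + 49.58 = 64.10 → 64
B: 0.33×7 + 0.67×178 = 2.31 + 119.26 = 121.57 → 122
= RGB(169, 64, 122)


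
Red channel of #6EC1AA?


Color: #6EC1AA
R = 6E = 110
G = C1 = 193
B = AA = 170
Red = 110


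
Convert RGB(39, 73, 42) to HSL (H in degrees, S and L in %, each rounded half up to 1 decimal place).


Normalize: R'=39/255≈0.1529, G'=73/255≈0.2863, B'=42/255≈0.1647
Max=73/255, Min=39/255, Δ=Max-Min=34/255
L = (Max+Min)/2 = (73+39)/510 = 112/510 = 0.21960… → L = 22.0%
L ≤ 0.5 → S = Δ/(Max+Min) = 34/(73+39) = 34/112 = 0.30357… → S = 30.4%
(the 1/255 factors cancel in S and H, so raw channel differences can be used)
Max is G' → H = 60 × ((B-R)/Δ + 2) = 60 × ((42-39)/34 + 2)
  3/34 + 2 = 0.0882… + 2 = 2.0882…
  H = 60 × 2.0882… = 125.294…° → H = 125.3°
= HSL(125.3°, 30.4%, 22.0%)


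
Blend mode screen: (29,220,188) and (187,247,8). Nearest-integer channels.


Screen: C = 255 - (255-A)×(255-B)/255, rounded to nearest integer
R: 255 - (255-29)×(255-187)/255 = 255 - 15368/255 ≈ 255 - 60.267 = 194.733 → 195
G: 255 - (255-220)×(255-247)/255 = 255 - 280/255 ≈ 255 - 1.098 = 253.902 → 254
B: 255 - (255-188)×(255-8)/255 = 255 - 16549/255 ≈ 255 - 64.898 = 190.102 → 190
= RGB(195, 254, 190)


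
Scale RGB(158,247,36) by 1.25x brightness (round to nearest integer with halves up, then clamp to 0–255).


Multiply each channel by 1.25, round half up, clamp to [0, 255]
R: 158×1.25 = 197.5 → round → 198
G: 247×1.25 = 308.75 → round → 309 → clamp → 255
B: 36×1.25 = 45
= RGB(198, 255, 45)


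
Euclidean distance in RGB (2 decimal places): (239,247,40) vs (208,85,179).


d = √[(R₁-R₂)² + (G₁-G₂)² + (B₁-B₂)²]
d = √[(239-208)² + (247-85)² + (40-179)²]
d = √[961 + 26244 + 19321]
d = √46526
d ≈ 215.70


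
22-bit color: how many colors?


Colors = 2^bits = 2^22
= 4,194,304 colors


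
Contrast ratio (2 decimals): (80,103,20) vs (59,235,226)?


Linearize each sRGB channel c=v/255: c/12.92 if c ≤ 0.04045 else ((c+0.055)/1.055)^2.4
L = 0.2126×R_lin + 0.7152×G_lin + 0.0722×B_lin
Color 1 (80,103,20):
  R=80: 80/255≈0.3137 > 0.04045 → ((0.3137+0.055)/1.055)^2.4 ≈ 0.08022
  G=103: 103/255≈0.4039 > 0.04045 → ((0.4039+0.055)/1.055)^2.4 ≈ 0.13563
  B=20: 20/255≈0.0784 > 0.04045 → ((0.0784+0.055)/1.055)^2.4 ≈ 0.00700
  L1 = 0.2126×0.08022 + 0.7152×0.13563 + 0.0722×0.00700 ≈ 0.11456
Color 2 (59,235,226):
  R=59: 59/255≈0.2314 > 0.04045 → ((0.2314+0.055)/1.055)^2.4 ≈ 0.04374
  G=235: 235/255≈0.9216 > 0.04045 → ((0.9216+0.055)/1.055)^2.4 ≈ 0.83077
  B=226: 226/255≈0.8863 > 0.04045 → ((0.8863+0.055)/1.055)^2.4 ≈ 0.76052
  L2 = 0.2126×0.04374 + 0.7152×0.83077 + 0.0722×0.76052 ≈ 0.65837
Lighter = 0.65837, Darker = 0.11456
Ratio = (L_lighter + 0.05) / (L_darker + 0.05)
Ratio = (0.65837 + 0.05) / (0.11456 + 0.05) = 0.70837 / 0.16456 ≈ 4.3045
Ratio ≈ 4.30:1


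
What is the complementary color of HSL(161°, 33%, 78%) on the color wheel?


Complement = opposite side of color wheel = hue + 180°
H' = (161 + 180) mod 360 = 341°
S and L unchanged.
= HSL(341°, 33%, 78%)


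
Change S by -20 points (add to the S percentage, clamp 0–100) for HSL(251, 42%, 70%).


Original S = 42%
Adjustment = -20 percentage points
New S = 42 + (-20) = 22
Clamp to [0, 100] → 22
= HSL(251°, 22%, 70%)


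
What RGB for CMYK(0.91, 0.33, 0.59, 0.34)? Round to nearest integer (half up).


R = 255 × (1-C) × (1-K) = 255 × 0.09 × 0.66 = 15.147 → 15
G = 255 × (1-M) × (1-K) = 255 × 0.67 × 0.66 = 112.761 → 113
B = 255 × (1-Y) × (1-K) = 255 × 0.41 × 0.66 = 69.003 → 69
= RGB(15, 113, 69)


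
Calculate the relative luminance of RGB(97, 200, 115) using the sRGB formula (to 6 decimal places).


Linearize each channel (sRGB transfer function): c = v/255; c_lin = c/12.92 if c ≤ 0.04045, else ((c+0.055)/1.055)^2.4
  R: 97/255 ≈ 0.380392 > 0.04045 → ((0.380392+0.055)/1.055)^2.4 ≈ 0.119538
  G: 200/255 ≈ 0.784314 > 0.04045 → ((0.784314+0.055)/1.055)^2.4 ≈ 0.577580
  B: 115/255 ≈ 0.450980 > 0.04045 → ((0.450980+0.055)/1.055)^2.4 ≈ 0.171441
R_lin = 0.119538, G_lin = 0.577580, B_lin = 0.171441
L = 0.2126×R + 0.7152×G + 0.0722×B
L = 0.2126×0.119538 + 0.7152×0.577580 + 0.0722×0.171441
L ≈ 0.450877


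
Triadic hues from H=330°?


Triadic: equally spaced at 120° intervals
H1 = 330°
H2 = (330 + 120) mod 360 = 90°
H3 = (330 + 240) mod 360 = 210°
Triadic = 330°, 90°, 210°


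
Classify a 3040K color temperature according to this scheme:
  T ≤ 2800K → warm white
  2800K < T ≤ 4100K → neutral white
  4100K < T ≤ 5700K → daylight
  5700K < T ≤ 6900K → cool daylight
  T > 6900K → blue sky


Temperature: 3040K
2800K < 3040K ≤ 4100K → neutral white
Classification: neutral white


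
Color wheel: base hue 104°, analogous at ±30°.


Base hue: 104°
Left analog: (104 - 30) mod 360 = 74°
Right analog: (104 + 30) mod 360 = 134°
Analogous hues = 74° and 134°


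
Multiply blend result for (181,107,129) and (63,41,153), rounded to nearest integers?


Multiply: C = A×B/255, rounded to nearest integer
R: 181×63/255 = 11403/255 ≈ 44.718 → 45
G: 107×41/255 = 4387/255 ≈ 17.204 → 17
B: 129×153/255 = 19737/255 ≈ 77.400 → 77
= RGB(45, 17, 77)


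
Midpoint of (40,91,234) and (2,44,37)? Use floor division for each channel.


Midpoint: each channel = ⌊(C₁+C₂)/2⌋
R: ⌊(40+2)/2⌋ = 21
G: ⌊(91+44)/2⌋ = 67
B: ⌊(234+37)/2⌋ = 135
= RGB(21, 67, 135)


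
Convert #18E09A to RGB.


18 → 24 (R)
E0 → 224 (G)
9A → 154 (B)
= RGB(24, 224, 154)


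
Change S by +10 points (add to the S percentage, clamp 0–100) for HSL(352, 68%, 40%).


Original S = 68%
Adjustment = +10 percentage points
New S = 68 + (10) = 78
Clamp to [0, 100] → 78
= HSL(352°, 78%, 40%)


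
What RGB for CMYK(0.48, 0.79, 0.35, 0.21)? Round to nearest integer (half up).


R = 255 × (1-C) × (1-K) = 255 × 0.52 × 0.79 = 104.754 → 105
G = 255 × (1-M) × (1-K) = 255 × 0.21 × 0.79 = 42.3045 → 42
B = 255 × (1-Y) × (1-K) = 255 × 0.65 × 0.79 = 130.9425 → 131
= RGB(105, 42, 131)


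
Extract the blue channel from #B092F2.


Color: #B092F2
R = B0 = 176
G = 92 = 146
B = F2 = 242
Blue = 242


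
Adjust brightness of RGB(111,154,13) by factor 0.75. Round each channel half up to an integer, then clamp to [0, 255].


Multiply each channel by 0.75, round half up, clamp to [0, 255]
R: 111×0.75 = 83.25 → round → 83
G: 154×0.75 = 115.5 → round → 116
B: 13×0.75 = 9.75 → round → 10
= RGB(83, 116, 10)


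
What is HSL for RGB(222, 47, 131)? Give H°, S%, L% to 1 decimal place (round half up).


Normalize: R'=222/255≈0.8706, G'=47/255≈0.1843, B'=131/255≈0.5137
Max=222/255, Min=47/255, Δ=Max-Min=175/255
L = (Max+Min)/2 = (222+47)/510 = 269/510 = 0.52745… → L = 52.7%
L > 0.5 → S = Δ/(2-Max-Min) = 175/(510-222-47) = 175/241 = 0.72614… → S = 72.6%
(the 1/255 factors cancel in S and H, so raw channel differences can be used)
Max is R' → H = 60 × (((G-B)/Δ) mod 6) = 60 × (((47-131)/175) mod 6)
  (-84)/175 = -0.48; negative, so add 6 → 5.52
  H = 60 × 5.52 = 331.2° → H = 331.2°
= HSL(331.2°, 72.6%, 52.7%)


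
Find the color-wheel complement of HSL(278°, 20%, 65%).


Complement = opposite side of color wheel = hue + 180°
H' = (278 + 180) mod 360 = 98°
S and L unchanged.
= HSL(98°, 20%, 65%)


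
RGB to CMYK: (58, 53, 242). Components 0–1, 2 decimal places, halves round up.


R'=58/255≈0.2275, G'=53/255≈0.2078, B'=242/255≈0.9490
K = 1 - max(R',G',B') = 1 - 242/255 = 13/255 = 0.05098… → 0.05
(1-R'-K)/(1-K) simplifies to (max-R)/max with max = 242:
C = (242-58)/242 = 184/242 = 0.76033… → 0.76
M = (242-53)/242 = 189/242 = 0.78099… → 0.78
Y = (242-242)/242 = 0/242 = 0 → 0.00
= CMYK(0.76, 0.78, 0.00, 0.05)


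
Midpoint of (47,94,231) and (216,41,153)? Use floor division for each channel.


Midpoint: each channel = ⌊(C₁+C₂)/2⌋
R: ⌊(47+216)/2⌋ = 131
G: ⌊(94+41)/2⌋ = 67
B: ⌊(231+153)/2⌋ = 192
= RGB(131, 67, 192)


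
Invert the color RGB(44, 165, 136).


Invert: (255-R, 255-G, 255-B)
R: 255-44 = 211
G: 255-165 = 90
B: 255-136 = 119
= RGB(211, 90, 119)


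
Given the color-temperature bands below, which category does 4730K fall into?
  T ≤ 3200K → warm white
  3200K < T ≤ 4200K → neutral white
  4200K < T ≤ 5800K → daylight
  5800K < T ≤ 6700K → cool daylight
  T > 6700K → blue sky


Temperature: 4730K
4200K < 4730K ≤ 5800K → daylight
Classification: daylight


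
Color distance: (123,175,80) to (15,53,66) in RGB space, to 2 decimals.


d = √[(R₁-R₂)² + (G₁-G₂)² + (B₁-B₂)²]
d = √[(123-15)² + (175-53)² + (80-66)²]
d = √[11664 + 14884 + 196]
d = √26744
d ≈ 163.54


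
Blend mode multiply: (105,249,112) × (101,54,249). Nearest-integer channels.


Multiply: C = A×B/255, rounded to nearest integer
R: 105×101/255 = 10605/255 ≈ 41.588 → 42
G: 249×54/255 = 13446/255 ≈ 52.729 → 53
B: 112×249/255 = 27888/255 ≈ 109.365 → 109
= RGB(42, 53, 109)


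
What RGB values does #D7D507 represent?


D7 → 215 (R)
D5 → 213 (G)
07 → 7 (B)
= RGB(215, 213, 7)


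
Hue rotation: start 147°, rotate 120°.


New hue = (H + rotation) mod 360
New hue = (147 + 120) mod 360
= 267 mod 360
= 267°


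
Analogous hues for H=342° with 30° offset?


Base hue: 342°
Left analog: (342 - 30) mod 360 = 312°
Right analog: (342 + 30) mod 360 = 12°
Analogous hues = 312° and 12°


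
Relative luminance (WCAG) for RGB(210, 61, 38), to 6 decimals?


Linearize each channel (sRGB transfer function): c = v/255; c_lin = c/12.92 if c ≤ 0.04045, else ((c+0.055)/1.055)^2.4
  R: 210/255 ≈ 0.823529 > 0.04045 → ((0.823529+0.055)/1.055)^2.4 ≈ 0.644480
  G: 61/255 ≈ 0.239216 > 0.04045 → ((0.239216+0.055)/1.055)^2.4 ≈ 0.046665
  B: 38/255 ≈ 0.149020 > 0.04045 → ((0.149020+0.055)/1.055)^2.4 ≈ 0.019382
R_lin = 0.644480, G_lin = 0.046665, B_lin = 0.019382
L = 0.2126×R + 0.7152×G + 0.0722×B
L = 0.2126×0.644480 + 0.7152×0.046665 + 0.0722×0.019382
L ≈ 0.171791


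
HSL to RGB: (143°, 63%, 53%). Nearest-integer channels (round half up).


H=143°, S=0.63, L=0.53
C = (1-|2L-1|)×S = (1-|0.06|)×0.63 = 0.5922
H' = H/60 = 143/60 ≈ 2.3833; X = C×(1-|H' mod 2 - 1|) = 0.22701
m = L - C/2 = 0.53 - 0.2961 = 0.2339
Sector ⌊H'⌋ = 2 → (R',G',B') = (0.0, 0.5922, 0.22701)
RGB = ((R'+m)×255, (G'+m)×255, (B'+m)×255) = (59.6445, 210.6555, 117.53205)
Round half up → RGB(60, 211, 118)


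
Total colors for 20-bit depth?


Colors = 2^bits = 2^20
= 1,048,576 colors


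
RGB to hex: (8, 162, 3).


R = 8 → 08 (hex)
G = 162 → A2 (hex)
B = 3 → 03 (hex)
Hex = #08A203


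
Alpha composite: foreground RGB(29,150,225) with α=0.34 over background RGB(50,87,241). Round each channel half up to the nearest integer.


C = α×F + (1-α)×B, with 1-α = 0.66
R: 0.34×29 + 0.66×50 = 9.86 + 33.00 = 42.86 → 43
G: 0.34×150 + 0.66×87 = 51.00 + 57.42 = 108.42 → 108
B: 0.34×225 + 0.66×241 = 76.50 + 159.06 = 235.56 → 236
= RGB(43, 108, 236)


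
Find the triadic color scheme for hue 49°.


Triadic: equally spaced at 120° intervals
H1 = 49°
H2 = (49 + 120) mod 360 = 169°
H3 = (49 + 240) mod 360 = 289°
Triadic = 49°, 169°, 289°


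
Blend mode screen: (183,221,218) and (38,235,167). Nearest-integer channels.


Screen: C = 255 - (255-A)×(255-B)/255, rounded to nearest integer
R: 255 - (255-183)×(255-38)/255 = 255 - 15624/255 ≈ 255 - 61.271 = 193.729 → 194
G: 255 - (255-221)×(255-235)/255 = 255 - 680/255 ≈ 255 - 2.667 = 252.333 → 252
B: 255 - (255-218)×(255-167)/255 = 255 - 3256/255 ≈ 255 - 12.769 = 242.231 → 242
= RGB(194, 252, 242)


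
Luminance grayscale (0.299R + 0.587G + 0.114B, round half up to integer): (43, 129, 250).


Gray = 0.299×R + 0.587×G + 0.114×B
Gray = 0.299×43 + 0.587×129 + 0.114×250
Gray = 12.857 + 75.723 + 28.500
Gray = 117.080 → round half up → 117
Gray = 117


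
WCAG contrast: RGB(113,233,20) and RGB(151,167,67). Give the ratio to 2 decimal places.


Linearize each sRGB channel c=v/255: c/12.92 if c ≤ 0.04045 else ((c+0.055)/1.055)^2.4
L = 0.2126×R_lin + 0.7152×G_lin + 0.0722×B_lin
Color 1 (113,233,20):
  R=113: 113/255≈0.4431 > 0.04045 → ((0.4431+0.055)/1.055)^2.4 ≈ 0.16513
  G=233: 233/255≈0.9137 > 0.04045 → ((0.9137+0.055)/1.055)^2.4 ≈ 0.81485
  B=20: 20/255≈0.0784 > 0.04045 → ((0.0784+0.055)/1.055)^2.4 ≈ 0.00700
  L1 = 0.2126×0.16513 + 0.7152×0.81485 + 0.0722×0.00700 ≈ 0.61839
Color 2 (151,167,67):
  R=151: 151/255≈0.5922 > 0.04045 → ((0.5922+0.055)/1.055)^2.4 ≈ 0.30947
  G=167: 167/255≈0.6549 > 0.04045 → ((0.6549+0.055)/1.055)^2.4 ≈ 0.38643
  B=67: 67/255≈0.2627 > 0.04045 → ((0.2627+0.055)/1.055)^2.4 ≈ 0.05613
  L2 = 0.2126×0.30947 + 0.7152×0.38643 + 0.0722×0.05613 ≈ 0.34622
Lighter = 0.61839, Darker = 0.34622
Ratio = (L_lighter + 0.05) / (L_darker + 0.05)
Ratio = (0.61839 + 0.05) / (0.34622 + 0.05) = 0.66839 / 0.39622 ≈ 1.6869
Ratio ≈ 1.69:1


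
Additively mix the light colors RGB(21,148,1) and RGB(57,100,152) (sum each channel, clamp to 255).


Additive: each channel = min(255, C₁+C₂)
R: 21+57 = 78 → 78
G: 148+100 = 248 → 248
B: 1+152 = 153 → 153
= RGB(78, 248, 153)


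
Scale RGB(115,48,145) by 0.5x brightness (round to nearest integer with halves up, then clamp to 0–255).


Multiply each channel by 0.5, round half up, clamp to [0, 255]
R: 115×0.5 = 57.5 → round → 58
G: 48×0.5 = 24
B: 145×0.5 = 72.5 → round → 73
= RGB(58, 24, 73)


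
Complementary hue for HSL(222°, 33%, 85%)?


Complement = opposite side of color wheel = hue + 180°
H' = (222 + 180) mod 360 = 42°
S and L unchanged.
= HSL(42°, 33%, 85%)


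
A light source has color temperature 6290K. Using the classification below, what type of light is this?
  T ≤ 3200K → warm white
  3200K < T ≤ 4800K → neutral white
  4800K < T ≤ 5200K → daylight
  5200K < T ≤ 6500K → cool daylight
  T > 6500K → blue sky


Temperature: 6290K
5200K < 6290K ≤ 6500K → cool daylight
Classification: cool daylight


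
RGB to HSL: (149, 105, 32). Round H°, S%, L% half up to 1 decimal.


Normalize: R'=149/255≈0.5843, G'=105/255≈0.4118, B'=32/255≈0.1255
Max=149/255, Min=32/255, Δ=Max-Min=117/255
L = (Max+Min)/2 = (149+32)/510 = 181/510 = 0.35490… → L = 35.5%
L ≤ 0.5 → S = Δ/(Max+Min) = 117/(149+32) = 117/181 = 0.64640… → S = 64.6%
(the 1/255 factors cancel in S and H, so raw channel differences can be used)
Max is R' → H = 60 × (((G-B)/Δ) mod 6) = 60 × (((105-32)/117) mod 6)
  73/117 = 0.6239…
  H = 60 × 0.6239… = 37.435…° → H = 37.4°
= HSL(37.4°, 64.6%, 35.5%)


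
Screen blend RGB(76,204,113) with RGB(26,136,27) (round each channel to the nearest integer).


Screen: C = 255 - (255-A)×(255-B)/255, rounded to nearest integer
R: 255 - (255-76)×(255-26)/255 = 255 - 40991/255 ≈ 255 - 160.749 = 94.251 → 94
G: 255 - (255-204)×(255-136)/255 = 255 - 6069/255 ≈ 255 - 23.800 = 231.200 → 231
B: 255 - (255-113)×(255-27)/255 = 255 - 32376/255 ≈ 255 - 126.965 = 128.035 → 128
= RGB(94, 231, 128)


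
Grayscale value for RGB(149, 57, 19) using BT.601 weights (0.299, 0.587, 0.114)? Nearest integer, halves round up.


Gray = 0.299×R + 0.587×G + 0.114×B
Gray = 0.299×149 + 0.587×57 + 0.114×19
Gray = 44.551 + 33.459 + 2.166
Gray = 80.176 → round half up → 80
Gray = 80


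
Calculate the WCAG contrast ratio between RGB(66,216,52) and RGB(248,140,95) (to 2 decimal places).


Linearize each sRGB channel c=v/255: c/12.92 if c ≤ 0.04045 else ((c+0.055)/1.055)^2.4
L = 0.2126×R_lin + 0.7152×G_lin + 0.0722×B_lin
Color 1 (66,216,52):
  R=66: 66/255≈0.2588 > 0.04045 → ((0.2588+0.055)/1.055)^2.4 ≈ 0.05448
  G=216: 216/255≈0.8471 > 0.04045 → ((0.8471+0.055)/1.055)^2.4 ≈ 0.68669
  B=52: 52/255≈0.2039 > 0.04045 → ((0.2039+0.055)/1.055)^2.4 ≈ 0.03434
  L1 = 0.2126×0.05448 + 0.7152×0.68669 + 0.0722×0.03434 ≈ 0.50518
Color 2 (248,140,95):
  R=248: 248/255≈0.9725 > 0.04045 → ((0.9725+0.055)/1.055)^2.4 ≈ 0.93869
  G=140: 140/255≈0.5490 > 0.04045 → ((0.5490+0.055)/1.055)^2.4 ≈ 0.26225
  B=95: 95/255≈0.3725 > 0.04045 → ((0.3725+0.055)/1.055)^2.4 ≈ 0.11444
  L2 = 0.2126×0.93869 + 0.7152×0.26225 + 0.0722×0.11444 ≈ 0.39539
Lighter = 0.50518, Darker = 0.39539
Ratio = (L_lighter + 0.05) / (L_darker + 0.05)
Ratio = (0.50518 + 0.05) / (0.39539 + 0.05) = 0.55518 / 0.44539 ≈ 1.2465
Ratio ≈ 1.25:1


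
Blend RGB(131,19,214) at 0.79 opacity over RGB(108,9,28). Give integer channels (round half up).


C = α×F + (1-α)×B, with 1-α = 0.21
R: 0.79×131 + 0.21×108 = 103.49 + 22.68 = 126.17 → 126
G: 0.79×19 + 0.21×9 = 15.01 + 1.89 = 16.90 → 17
B: 0.79×214 + 0.21×28 = 169.06 + 5.88 = 174.94 → 175
= RGB(126, 17, 175)


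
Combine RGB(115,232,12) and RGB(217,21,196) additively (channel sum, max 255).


Additive: each channel = min(255, C₁+C₂)
R: 115+217 = 332 → 255
G: 232+21 = 253 → 253
B: 12+196 = 208 → 208
= RGB(255, 253, 208)


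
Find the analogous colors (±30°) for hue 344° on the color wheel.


Base hue: 344°
Left analog: (344 - 30) mod 360 = 314°
Right analog: (344 + 30) mod 360 = 14°
Analogous hues = 314° and 14°


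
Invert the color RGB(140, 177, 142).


Invert: (255-R, 255-G, 255-B)
R: 255-140 = 115
G: 255-177 = 78
B: 255-142 = 113
= RGB(115, 78, 113)


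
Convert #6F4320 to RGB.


6F → 111 (R)
43 → 67 (G)
20 → 32 (B)
= RGB(111, 67, 32)


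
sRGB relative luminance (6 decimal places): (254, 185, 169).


Linearize each channel (sRGB transfer function): c = v/255; c_lin = c/12.92 if c ≤ 0.04045, else ((c+0.055)/1.055)^2.4
  R: 254/255 ≈ 0.996078 > 0.04045 → ((0.996078+0.055)/1.055)^2.4 ≈ 0.991102
  G: 185/255 ≈ 0.725490 > 0.04045 → ((0.725490+0.055)/1.055)^2.4 ≈ 0.485150
  B: 169/255 ≈ 0.662745 > 0.04045 → ((0.662745+0.055)/1.055)^2.4 ≈ 0.396755
R_lin = 0.991102, G_lin = 0.485150, B_lin = 0.396755
L = 0.2126×R + 0.7152×G + 0.0722×B
L = 0.2126×0.991102 + 0.7152×0.485150 + 0.0722×0.396755
L ≈ 0.586333


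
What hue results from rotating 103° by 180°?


New hue = (H + rotation) mod 360
New hue = (103 + 180) mod 360
= 283 mod 360
= 283°


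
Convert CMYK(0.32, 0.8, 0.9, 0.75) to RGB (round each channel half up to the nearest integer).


R = 255 × (1-C) × (1-K) = 255 × 0.68 × 0.25 = 43.35 → 43
G = 255 × (1-M) × (1-K) = 255 × 0.20 × 0.25 = 12.75 → 13
B = 255 × (1-Y) × (1-K) = 255 × 0.10 × 0.25 = 6.375 → 6
= RGB(43, 13, 6)


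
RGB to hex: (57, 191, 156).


R = 57 → 39 (hex)
G = 191 → BF (hex)
B = 156 → 9C (hex)
Hex = #39BF9C


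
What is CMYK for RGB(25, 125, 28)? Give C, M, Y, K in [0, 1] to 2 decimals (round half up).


R'=25/255≈0.0980, G'=125/255≈0.4902, B'=28/255≈0.1098
K = 1 - max(R',G',B') = 1 - 125/255 = 130/255 = 0.50980… → 0.51
(1-R'-K)/(1-K) simplifies to (max-R)/max with max = 125:
C = (125-25)/125 = 100/125 = 0.8 → 0.80
M = (125-125)/125 = 0/125 = 0 → 0.00
Y = (125-28)/125 = 97/125 = 0.776 → 0.78
= CMYK(0.80, 0.00, 0.78, 0.51)


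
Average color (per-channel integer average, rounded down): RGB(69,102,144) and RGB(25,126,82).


Midpoint: each channel = ⌊(C₁+C₂)/2⌋
R: ⌊(69+25)/2⌋ = 47
G: ⌊(102+126)/2⌋ = 114
B: ⌊(144+82)/2⌋ = 113
= RGB(47, 114, 113)


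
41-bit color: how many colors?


Colors = 2^bits = 2^41
= 2,199,023,255,552 colors


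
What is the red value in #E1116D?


Color: #E1116D
R = E1 = 225
G = 11 = 17
B = 6D = 109
Red = 225


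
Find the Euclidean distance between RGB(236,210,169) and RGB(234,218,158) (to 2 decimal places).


d = √[(R₁-R₂)² + (G₁-G₂)² + (B₁-B₂)²]
d = √[(236-234)² + (210-218)² + (169-158)²]
d = √[4 + 64 + 121]
d = √189
d ≈ 13.75


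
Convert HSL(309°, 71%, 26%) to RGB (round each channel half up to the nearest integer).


H=309°, S=0.71, L=0.26
C = (1-|2L-1|)×S = (1-|-0.48|)×0.71 = 0.3692
H' = H/60 = 309/60 ≈ 5.1500; X = C×(1-|H' mod 2 - 1|) = 0.31382
m = L - C/2 = 0.26 - 0.1846 = 0.0754
Sector ⌊H'⌋ = 5 → (R',G',B') = (0.3692, 0.0, 0.31382)
RGB = ((R'+m)×255, (G'+m)×255, (B'+m)×255) = (113.373, 19.227, 99.2511)
Round half up → RGB(113, 19, 99)


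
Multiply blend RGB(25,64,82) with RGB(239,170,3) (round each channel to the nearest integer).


Multiply: C = A×B/255, rounded to nearest integer
R: 25×239/255 = 5975/255 ≈ 23.431 → 23
G: 64×170/255 = 10880/255 ≈ 42.667 → 43
B: 82×3/255 = 246/255 ≈ 0.965 → 1
= RGB(23, 43, 1)


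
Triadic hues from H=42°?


Triadic: equally spaced at 120° intervals
H1 = 42°
H2 = (42 + 120) mod 360 = 162°
H3 = (42 + 240) mod 360 = 282°
Triadic = 42°, 162°, 282°


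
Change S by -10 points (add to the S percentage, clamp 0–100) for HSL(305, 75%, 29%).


Original S = 75%
Adjustment = -10 percentage points
New S = 75 + (-10) = 65
Clamp to [0, 100] → 65
= HSL(305°, 65%, 29%)


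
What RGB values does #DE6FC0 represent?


DE → 222 (R)
6F → 111 (G)
C0 → 192 (B)
= RGB(222, 111, 192)


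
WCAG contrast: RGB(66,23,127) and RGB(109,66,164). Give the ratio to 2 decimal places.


Linearize each sRGB channel c=v/255: c/12.92 if c ≤ 0.04045 else ((c+0.055)/1.055)^2.4
L = 0.2126×R_lin + 0.7152×G_lin + 0.0722×B_lin
Color 1 (66,23,127):
  R=66: 66/255≈0.2588 > 0.04045 → ((0.2588+0.055)/1.055)^2.4 ≈ 0.05448
  G=23: 23/255≈0.0902 > 0.04045 → ((0.0902+0.055)/1.055)^2.4 ≈ 0.00857
  B=127: 127/255≈0.4980 > 0.04045 → ((0.4980+0.055)/1.055)^2.4 ≈ 0.21223
  L1 = 0.2126×0.05448 + 0.7152×0.00857 + 0.0722×0.21223 ≈ 0.03303
Color 2 (109,66,164):
  R=109: 109/255≈0.4275 > 0.04045 → ((0.4275+0.055)/1.055)^2.4 ≈ 0.15293
  G=66: 66/255≈0.2588 > 0.04045 → ((0.2588+0.055)/1.055)^2.4 ≈ 0.05448
  B=164: 164/255≈0.6431 > 0.04045 → ((0.6431+0.055)/1.055)^2.4 ≈ 0.37124
  L2 = 0.2126×0.15293 + 0.7152×0.05448 + 0.0722×0.37124 ≈ 0.09828
Lighter = 0.09828, Darker = 0.03303
Ratio = (L_lighter + 0.05) / (L_darker + 0.05)
Ratio = (0.09828 + 0.05) / (0.03303 + 0.05) = 0.14828 / 0.08303 ≈ 1.7858
Ratio ≈ 1.79:1
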